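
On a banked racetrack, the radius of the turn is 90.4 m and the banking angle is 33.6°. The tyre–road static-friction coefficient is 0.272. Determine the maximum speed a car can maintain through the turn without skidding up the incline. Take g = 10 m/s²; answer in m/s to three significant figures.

At the maximum speed, friction acts down the slope at its limiting value f = μN. Radially (horizontal, toward centre): N sinθ + μN cosθ = mv²/r. Vertically: N cosθ − μN sinθ = mg.
Dividing: v² = r g (sinθ + μcosθ)/(cosθ − μsinθ).
sinθ + μcosθ = 0.5534 + 0.272×0.8329 = 0.7799; cosθ − μsinθ = 0.8329 − 0.272×0.5534 = 0.6824.
v² = 90.4 × 10.0 × 0.7799/0.6824 = 1033 m²/s², so v = 32.14 m/s.

32.1 m/s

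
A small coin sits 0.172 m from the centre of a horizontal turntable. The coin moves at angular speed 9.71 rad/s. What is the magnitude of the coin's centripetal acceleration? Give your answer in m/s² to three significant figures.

v = ωr = 9.71 × 0.172 = 1.670 m/s.
a_c = v²/r = (1.670)²/0.172 = 2.789/0.172 = 16.22 m/s².

16.2 m/s²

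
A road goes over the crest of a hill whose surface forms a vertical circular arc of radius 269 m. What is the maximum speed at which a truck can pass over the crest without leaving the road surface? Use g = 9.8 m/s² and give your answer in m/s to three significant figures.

At the crest the centre of the circle is below the truck, so the net downward (centripetal) force is mg − N = mv²/r.
The truck leaves the road when N → 0, giving v_max = √(g r) = √(9.8 × 269) = 51.34 m/s.

51.3 m/s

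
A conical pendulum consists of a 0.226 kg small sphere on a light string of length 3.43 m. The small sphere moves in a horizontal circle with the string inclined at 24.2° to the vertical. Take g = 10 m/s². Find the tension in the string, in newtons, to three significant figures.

2.48 N

Vertically the bob has no acceleration, so T cosθ = mg.
T = mg/cosθ = 0.226 × 10.0 / cos 24.2° = 2.260/0.9121 = 2.478 N.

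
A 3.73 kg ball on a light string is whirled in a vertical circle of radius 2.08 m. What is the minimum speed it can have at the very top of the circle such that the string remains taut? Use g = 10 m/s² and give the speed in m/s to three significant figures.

4.56 m/s

At the highest point the centre is directly below, so both the weight and T act inward: T + mg = mv²/r.
At minimum speed T → 0, so mg = mv_min²/r ⇒ v_min = √(g r) = √(10.0 × 2.08) = 4.561 m/s.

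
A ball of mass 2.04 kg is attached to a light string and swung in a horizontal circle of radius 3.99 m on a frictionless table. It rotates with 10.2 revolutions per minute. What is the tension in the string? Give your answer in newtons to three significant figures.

9.29 N

ω = 10.2 rev/min × 2π/60 = 1.068 rad/s, so v = ωr = 1.068 × 3.99 = 4.262 m/s.
The tension is the only horizontal force, so it supplies the full centripetal force: T = m v²/r = 2.04 × (4.262)²/3.99 = 2.04 × 18.16/3.99 = 9.287 N.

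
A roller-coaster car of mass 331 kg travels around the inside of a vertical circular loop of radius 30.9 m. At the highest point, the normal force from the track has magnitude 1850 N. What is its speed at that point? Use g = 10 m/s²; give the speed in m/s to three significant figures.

21.9 m/s

At the top, N + mg = mv²/r, so v = √(r(N/m + g)) = √(30.9 × (1850/331 + 10.0)) = √(30.9 × 15.59) = √481.7 = 21.95 m/s.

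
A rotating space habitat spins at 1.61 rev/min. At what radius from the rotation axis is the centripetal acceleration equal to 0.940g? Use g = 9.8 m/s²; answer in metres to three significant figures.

ω = 1.61 rev/min × 2π/60 = 0.1686 rad/s.
a_c = ω²r = 0.940g ⇒ r = 0.940 × 9.8 / (0.1686)² = 9.212/0.02843 = 324.1 m.

324 m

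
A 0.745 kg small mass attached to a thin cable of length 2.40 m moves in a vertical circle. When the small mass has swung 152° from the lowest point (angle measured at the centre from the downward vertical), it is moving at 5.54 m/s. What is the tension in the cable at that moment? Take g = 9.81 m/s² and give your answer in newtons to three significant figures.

Take the radial direction toward the centre of the circle as positive. The component of the weight along the string toward the centre is −mg cos φ (φ measured from the bottom), so Newton's second law along the string gives T − mg cos φ = m v²/r.
cos 152° = -0.8829, so T = m(v²/r + g cos φ) = 0.745 × ((5.54)²/2.40 + 9.81 × -0.8829) = 0.745 × (12.79 + (-8.662)) = 0.745 × 4.126 = 3.074 N.

3.07 N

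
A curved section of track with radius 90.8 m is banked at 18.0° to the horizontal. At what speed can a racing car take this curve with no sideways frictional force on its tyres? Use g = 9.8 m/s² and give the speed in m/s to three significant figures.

On a frictionless banked curve, N sinθ = mv²/r and N cosθ = mg, so tanθ = v²/(rg).
v = √(r g tanθ) = √(90.8 × 9.8 × tan 18.0°) = √(90.8 × 9.8 × 0.3249) = √289.1 = 17.00 m/s.

17.0 m/s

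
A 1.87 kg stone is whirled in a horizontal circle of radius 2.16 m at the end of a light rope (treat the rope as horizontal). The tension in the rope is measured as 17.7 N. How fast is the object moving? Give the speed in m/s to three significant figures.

4.52 m/s

T = m v²/r ⇒ v = √(T r / m) = √(17.7 × 2.16 / 1.87) = √20.44 = 4.522 m/s.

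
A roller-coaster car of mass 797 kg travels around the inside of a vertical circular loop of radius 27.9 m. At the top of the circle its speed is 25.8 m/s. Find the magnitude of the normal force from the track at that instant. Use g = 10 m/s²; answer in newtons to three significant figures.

At the top, both N and the weight mg point inward (toward the centre), so N + mg = mv²/r.
N = m(v²/r − g) = 797 × ((25.8)²/27.9 − 10.0) = 797 × (23.86 − 10.0) = 797 × 13.86 = 11040 N.

11000 N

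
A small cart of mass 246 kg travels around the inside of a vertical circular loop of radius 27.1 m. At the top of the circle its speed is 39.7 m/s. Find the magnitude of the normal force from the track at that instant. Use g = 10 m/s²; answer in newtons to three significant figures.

11800 N

At the top, both N and the weight mg point inward (toward the centre), so N + mg = mv²/r.
N = m(v²/r − g) = 246 × ((39.7)²/27.1 − 10.0) = 246 × (58.16 − 10.0) = 246 × 48.16 = 11850 N.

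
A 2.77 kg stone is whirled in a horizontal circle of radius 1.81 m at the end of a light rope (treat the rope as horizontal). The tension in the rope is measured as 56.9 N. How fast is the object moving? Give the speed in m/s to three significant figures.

6.10 m/s

T = m v²/r ⇒ v = √(T r / m) = √(56.9 × 1.81 / 2.77) = √37.18 = 6.098 m/s.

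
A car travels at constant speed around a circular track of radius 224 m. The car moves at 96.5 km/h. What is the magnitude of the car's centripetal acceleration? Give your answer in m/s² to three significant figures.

3.21 m/s²

v = 96.5 km/h = 96.5/3.6 = 26.81 m/s.
a_c = v²/r = (26.81)²/224 = 718.5/224 = 3.208 m/s².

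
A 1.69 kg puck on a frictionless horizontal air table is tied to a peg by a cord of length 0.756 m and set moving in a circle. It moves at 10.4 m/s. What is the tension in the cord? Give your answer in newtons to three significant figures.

The tension is the only horizontal force, so it supplies the full centripetal force: T = m v²/r = 1.69 × (10.40)²/0.756 = 1.69 × 108.2/0.756 = 241.8 N.

242 N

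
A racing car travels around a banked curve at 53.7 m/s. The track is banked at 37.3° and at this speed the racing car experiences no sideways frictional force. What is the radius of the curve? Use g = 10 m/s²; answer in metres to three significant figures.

Frictionless banking: tanθ = v²/(rg), so r = v²/(g tanθ).
r = (53.7)²/(10.0 × tan 37.3°) = 2884/(10.0 × 0.7618) = 2884/7.618 = 378.5 m.

379 m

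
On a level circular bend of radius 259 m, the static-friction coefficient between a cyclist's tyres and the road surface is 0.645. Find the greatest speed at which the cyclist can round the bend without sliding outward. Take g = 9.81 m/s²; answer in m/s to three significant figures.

The only inward force on a level bend is static friction, so at the limit f_s = μ_s N = μ_s m g = m v²/r.
Mass cancels: v_max = √(μ_s g r) = √(0.645 × 9.81 × 259) = √1639 = 40.48 m/s.

40.5 m/s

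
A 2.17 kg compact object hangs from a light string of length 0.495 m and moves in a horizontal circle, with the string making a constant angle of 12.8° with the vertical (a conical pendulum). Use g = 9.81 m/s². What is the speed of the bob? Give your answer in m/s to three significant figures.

The radius of the circle is r = L sinθ = 0.495 × sin 12.8° = 0.1097 m.
Horizontally T sinθ = mv²/r and vertically T cosθ = mg, so tanθ = v²/(rg).
v = √(r g tanθ) = √(0.1097 × 9.81 × 0.2272) = √0.2444 = 0.4944 m/s.

0.494 m/s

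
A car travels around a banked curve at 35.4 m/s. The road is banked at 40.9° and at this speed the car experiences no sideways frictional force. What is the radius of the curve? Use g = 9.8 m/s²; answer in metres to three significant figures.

148 m

Frictionless banking: tanθ = v²/(rg), so r = v²/(g tanθ).
r = (35.4)²/(9.8 × tan 40.9°) = 1253/(9.8 × 0.8662) = 1253/8.489 = 147.6 m.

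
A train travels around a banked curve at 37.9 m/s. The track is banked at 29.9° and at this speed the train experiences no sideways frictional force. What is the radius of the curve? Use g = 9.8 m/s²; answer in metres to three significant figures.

255 m

Frictionless banking: tanθ = v²/(rg), so r = v²/(g tanθ).
r = (37.9)²/(9.8 × tan 29.9°) = 1436/(9.8 × 0.5750) = 1436/5.635 = 254.9 m.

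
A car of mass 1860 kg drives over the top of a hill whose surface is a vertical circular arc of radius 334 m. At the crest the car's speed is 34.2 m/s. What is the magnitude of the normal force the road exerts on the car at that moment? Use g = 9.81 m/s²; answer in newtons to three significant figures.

11700 N

At the crest the centripetal acceleration points downward (toward the centre of the arc), so mg − N = mv²/r.
N = m(g − v²/r) = 1860 × (9.81 − (34.2)²/334) = 1860 × (9.81 − 3.502) = 1860 × 6.308 = 11730 N.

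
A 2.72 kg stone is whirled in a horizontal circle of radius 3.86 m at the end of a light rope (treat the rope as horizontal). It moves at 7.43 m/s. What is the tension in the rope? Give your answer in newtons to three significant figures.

The tension is the only horizontal force, so it supplies the full centripetal force: T = m v²/r = 2.72 × (7.430)²/3.86 = 2.72 × 55.20/3.86 = 38.90 N.

38.9 N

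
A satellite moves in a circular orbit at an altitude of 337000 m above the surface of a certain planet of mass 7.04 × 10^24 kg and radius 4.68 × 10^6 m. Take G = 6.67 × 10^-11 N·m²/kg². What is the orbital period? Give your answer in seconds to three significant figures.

r = R + h = 4.68 × 10^6 + 337000 = 5.017 × 10^6 m. Gravity provides the centripetal force: G M m / r² = m v² / r ⇒ v = √(GM/r) = 9674 m/s.
T = 2πr/v = 2π × 5.017 × 10^6 / 9674 = 3258 s.

3260 s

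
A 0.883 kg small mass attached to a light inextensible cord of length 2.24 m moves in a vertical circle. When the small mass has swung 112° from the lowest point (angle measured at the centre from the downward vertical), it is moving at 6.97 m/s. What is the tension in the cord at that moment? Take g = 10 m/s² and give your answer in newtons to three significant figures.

Take the radial direction toward the centre of the circle as positive. The component of the weight along the string toward the centre is −mg cos φ (φ measured from the bottom), so Newton's second law along the string gives T − mg cos φ = m v²/r.
cos 112° = -0.3746, so T = m(v²/r + g cos φ) = 0.883 × ((6.97)²/2.24 + 10.0 × -0.3746) = 0.883 × (21.69 + (-3.746)) = 0.883 × 17.94 = 15.84 N.

15.8 N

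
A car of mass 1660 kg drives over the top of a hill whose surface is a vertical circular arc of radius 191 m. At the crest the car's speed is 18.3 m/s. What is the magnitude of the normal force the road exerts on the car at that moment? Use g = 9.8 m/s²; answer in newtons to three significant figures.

13400 N

At the crest the centripetal acceleration points downward (toward the centre of the arc), so mg − N = mv²/r.
N = m(g − v²/r) = 1660 × (9.8 − (18.3)²/191) = 1660 × (9.8 − 1.753) = 1660 × 8.047 = 13360 N.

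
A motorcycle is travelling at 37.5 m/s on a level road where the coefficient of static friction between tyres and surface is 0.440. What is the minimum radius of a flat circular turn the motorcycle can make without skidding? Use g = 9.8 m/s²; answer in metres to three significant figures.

At the limit, μ_s m g = m v²/r, so r_min = v²/(μ_s g) = (37.5)²/(0.440 × 9.8) = 1406/4.312 = 326.1 m.

326 m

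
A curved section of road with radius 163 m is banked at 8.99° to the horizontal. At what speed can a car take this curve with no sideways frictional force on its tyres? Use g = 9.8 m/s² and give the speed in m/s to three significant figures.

15.9 m/s

On a frictionless banked curve, N sinθ = mv²/r and N cosθ = mg, so tanθ = v²/(rg).
v = √(r g tanθ) = √(163 × 9.8 × tan 8.99°) = √(163 × 9.8 × 0.1582) = √252.7 = 15.90 m/s.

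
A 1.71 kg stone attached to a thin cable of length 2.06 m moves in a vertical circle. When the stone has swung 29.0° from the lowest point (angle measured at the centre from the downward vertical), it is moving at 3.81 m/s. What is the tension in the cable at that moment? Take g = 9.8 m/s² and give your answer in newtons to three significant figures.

Take the radial direction toward the centre of the circle as positive. The component of the weight along the string toward the centre is −mg cos φ (φ measured from the bottom), so Newton's second law along the string gives T − mg cos φ = m v²/r.
cos 29.0° = 0.8746, so T = m(v²/r + g cos φ) = 1.71 × ((3.81)²/2.06 + 9.8 × 0.8746) = 1.71 × (7.047 + (8.571)) = 1.71 × 15.62 = 26.71 N.

26.7 N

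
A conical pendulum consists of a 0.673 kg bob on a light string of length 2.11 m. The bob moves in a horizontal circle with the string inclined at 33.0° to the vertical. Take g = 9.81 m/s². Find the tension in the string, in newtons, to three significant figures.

7.87 N

Vertically the bob has no acceleration, so T cosθ = mg.
T = mg/cosθ = 0.673 × 9.81 / cos 33.0° = 6.602/0.8387 = 7.872 N.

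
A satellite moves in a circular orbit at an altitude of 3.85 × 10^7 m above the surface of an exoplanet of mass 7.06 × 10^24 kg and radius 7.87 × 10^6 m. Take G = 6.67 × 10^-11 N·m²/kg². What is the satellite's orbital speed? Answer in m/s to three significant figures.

3190 m/s

Orbital radius r = R + h = 7.87 × 10^6 + 3.85 × 10^7 = 4.637 × 10^7 m.
Gravity supplies the centripetal force: G M m / r² = m v² / r, so v = √(GM/r).
v = √(6.67 × 10^-11 × 7.06 × 10^24 / 4.637 × 10^7) = √(1.016 × 10^7) = 3187 m/s.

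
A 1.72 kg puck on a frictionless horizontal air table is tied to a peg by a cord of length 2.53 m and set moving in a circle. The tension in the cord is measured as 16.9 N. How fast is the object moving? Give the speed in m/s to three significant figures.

4.99 m/s

T = m v²/r ⇒ v = √(T r / m) = √(16.9 × 2.53 / 1.72) = √24.86 = 4.986 m/s.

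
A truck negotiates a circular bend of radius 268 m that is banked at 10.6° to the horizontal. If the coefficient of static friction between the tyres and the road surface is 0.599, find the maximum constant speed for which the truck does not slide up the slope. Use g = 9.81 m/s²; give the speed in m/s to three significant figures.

At the maximum speed, friction acts down the slope at its limiting value f = μN. Radially (horizontal, toward centre): N sinθ + μN cosθ = mv²/r. Vertically: N cosθ − μN sinθ = mg.
Dividing: v² = r g (sinθ + μcosθ)/(cosθ − μsinθ).
sinθ + μcosθ = 0.1840 + 0.599×0.9829 = 0.7727; cosθ − μsinθ = 0.9829 − 0.599×0.1840 = 0.8727.
v² = 268 × 9.81 × 0.7727/0.8727 = 2328 m²/s², so v = 48.25 m/s.

48.2 m/s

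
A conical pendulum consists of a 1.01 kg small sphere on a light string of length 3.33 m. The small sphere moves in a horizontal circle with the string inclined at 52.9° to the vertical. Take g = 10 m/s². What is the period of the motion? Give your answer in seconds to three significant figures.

r = L sinθ = 2.656 m. From T sinθ = mω²r and T cosθ = mg: tanθ = ω²r/g, so ω² = g tanθ / r = g/(L cosθ).
ω = √(g/(L cosθ)) = √(10.0/(3.33 × 0.6032)) = √4.978 = 2.231 rad/s.
Period = 2π/ω = 2.816 s.

2.82 s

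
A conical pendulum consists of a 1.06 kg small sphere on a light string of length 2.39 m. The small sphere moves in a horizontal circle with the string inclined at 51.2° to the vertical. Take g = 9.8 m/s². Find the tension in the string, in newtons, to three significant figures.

16.6 N

Vertically the bob has no acceleration, so T cosθ = mg.
T = mg/cosθ = 1.06 × 9.8 / cos 51.2° = 10.39/0.6266 = 16.58 N.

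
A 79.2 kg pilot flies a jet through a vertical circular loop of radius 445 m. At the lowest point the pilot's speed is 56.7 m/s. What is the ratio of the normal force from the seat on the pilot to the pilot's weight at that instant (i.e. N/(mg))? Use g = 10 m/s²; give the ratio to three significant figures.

At the bottom, N − mg = mv²/r, so N = m(v²/r + g) and N/(mg) = v²/(rg) + 1 = (56.7)²/(445 × 10.0) + 1 = 0.7224 + 1 = 1.722.

1.72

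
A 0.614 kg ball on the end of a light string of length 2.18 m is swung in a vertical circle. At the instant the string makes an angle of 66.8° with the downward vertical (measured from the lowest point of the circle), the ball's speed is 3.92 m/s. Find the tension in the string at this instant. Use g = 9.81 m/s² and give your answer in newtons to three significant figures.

Take the radial direction toward the centre of the circle as positive. The component of the weight along the string toward the centre is −mg cos φ (φ measured from the bottom), so Newton's second law along the string gives T − mg cos φ = m v²/r.
cos 66.8° = 0.3939, so T = m(v²/r + g cos φ) = 0.614 × ((3.92)²/2.18 + 9.81 × 0.3939) = 0.614 × (7.049 + (3.865)) = 0.614 × 10.91 = 6.701 N.

6.70 N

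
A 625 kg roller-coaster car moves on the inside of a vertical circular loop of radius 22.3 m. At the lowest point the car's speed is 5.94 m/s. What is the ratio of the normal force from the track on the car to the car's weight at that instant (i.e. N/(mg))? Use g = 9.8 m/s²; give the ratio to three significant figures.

1.16

At the bottom, N − mg = mv²/r, so N = m(v²/r + g) and N/(mg) = v²/(rg) + 1 = (5.94)²/(22.3 × 9.8) + 1 = 0.1615 + 1 = 1.161.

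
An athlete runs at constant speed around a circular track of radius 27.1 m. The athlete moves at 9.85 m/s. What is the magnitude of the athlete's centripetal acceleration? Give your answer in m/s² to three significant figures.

3.58 m/s²

a_c = v²/r = (9.850)²/27.1 = 97.02/27.1 = 3.580 m/s².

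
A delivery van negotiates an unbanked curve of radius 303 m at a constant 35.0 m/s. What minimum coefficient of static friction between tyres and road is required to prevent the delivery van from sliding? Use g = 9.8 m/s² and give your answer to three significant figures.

Friction provides the centripetal force: μ_s m g = m v²/r, so μ_s = v²/(g r) = (35.00)²/(9.8 × 303) = 1225/2969 = 0.4125.

0.413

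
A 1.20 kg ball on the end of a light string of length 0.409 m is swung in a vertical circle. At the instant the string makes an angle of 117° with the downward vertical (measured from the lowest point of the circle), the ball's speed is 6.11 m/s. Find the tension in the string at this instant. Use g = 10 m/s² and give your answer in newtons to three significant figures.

Take the radial direction toward the centre of the circle as positive. The component of the weight along the string toward the centre is −mg cos φ (φ measured from the bottom), so Newton's second law along the string gives T − mg cos φ = m v²/r.
cos 117° = -0.4540, so T = m(v²/r + g cos φ) = 1.20 × ((6.11)²/0.409 + 10.0 × -0.4540) = 1.20 × (91.28 + (-4.540)) = 1.20 × 86.74 = 104.1 N.

104 N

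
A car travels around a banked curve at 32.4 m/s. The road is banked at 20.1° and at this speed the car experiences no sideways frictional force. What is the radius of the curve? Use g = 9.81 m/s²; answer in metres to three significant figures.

292 m

Frictionless banking: tanθ = v²/(rg), so r = v²/(g tanθ).
r = (32.4)²/(9.81 × tan 20.1°) = 1050/(9.81 × 0.3659) = 1050/3.590 = 292.4 m.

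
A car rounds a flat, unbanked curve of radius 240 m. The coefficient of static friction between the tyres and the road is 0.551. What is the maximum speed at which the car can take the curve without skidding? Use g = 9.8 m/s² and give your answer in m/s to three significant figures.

36.0 m/s

The only inward force on a level bend is static friction, so at the limit f_s = μ_s N = μ_s m g = m v²/r.
Mass cancels: v_max = √(μ_s g r) = √(0.551 × 9.8 × 240) = √1296 = 36.00 m/s.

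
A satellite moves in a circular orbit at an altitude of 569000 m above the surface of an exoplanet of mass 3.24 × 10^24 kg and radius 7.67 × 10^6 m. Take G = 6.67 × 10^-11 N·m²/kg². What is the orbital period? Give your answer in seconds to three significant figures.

r = R + h = 7.67 × 10^6 + 569000 = 8.239 × 10^6 m. Gravity provides the centripetal force: G M m / r² = m v² / r ⇒ v = √(GM/r) = 5122 m/s.
T = 2πr/v = 2π × 8.239 × 10^6 / 5122 = 10110 s.

10100 s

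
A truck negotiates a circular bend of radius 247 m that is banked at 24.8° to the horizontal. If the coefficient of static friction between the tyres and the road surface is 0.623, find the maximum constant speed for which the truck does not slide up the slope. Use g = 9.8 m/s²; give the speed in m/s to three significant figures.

At the maximum speed, friction acts down the slope at its limiting value f = μN. Radially (horizontal, toward centre): N sinθ + μN cosθ = mv²/r. Vertically: N cosθ − μN sinθ = mg.
Dividing: v² = r g (sinθ + μcosθ)/(cosθ − μsinθ).
sinθ + μcosθ = 0.4195 + 0.623×0.9078 = 0.9850; cosθ − μsinθ = 0.9078 − 0.623×0.4195 = 0.6465.
v² = 247 × 9.8 × 0.9850/0.6465 = 3688 m²/s², so v = 60.73 m/s.

60.7 m/s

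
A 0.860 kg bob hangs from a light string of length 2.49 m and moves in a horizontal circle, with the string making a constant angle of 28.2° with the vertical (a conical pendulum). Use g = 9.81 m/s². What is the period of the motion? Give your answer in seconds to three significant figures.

r = L sinθ = 1.177 m. From T sinθ = mω²r and T cosθ = mg: tanθ = ω²r/g, so ω² = g tanθ / r = g/(L cosθ).
ω = √(g/(L cosθ)) = √(9.81/(2.49 × 0.8813)) = √4.470 = 2.114 rad/s.
Period = 2π/ω = 2.972 s.

2.97 s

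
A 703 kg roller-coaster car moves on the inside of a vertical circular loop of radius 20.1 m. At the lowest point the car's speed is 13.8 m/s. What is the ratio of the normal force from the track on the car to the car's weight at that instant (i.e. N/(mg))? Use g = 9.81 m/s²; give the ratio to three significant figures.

At the bottom, N − mg = mv²/r, so N = m(v²/r + g) and N/(mg) = v²/(rg) + 1 = (13.8)²/(20.1 × 9.81) + 1 = 0.9658 + 1 = 1.966.

1.97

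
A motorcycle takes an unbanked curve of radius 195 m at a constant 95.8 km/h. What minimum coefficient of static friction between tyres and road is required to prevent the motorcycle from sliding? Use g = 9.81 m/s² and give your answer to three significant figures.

v = 95.8/3.6 = 26.61 m/s.
Friction provides the centripetal force: μ_s m g = m v²/r, so μ_s = v²/(g r) = (26.61)²/(9.81 × 195) = 708.2/1913 = 0.3702.

0.370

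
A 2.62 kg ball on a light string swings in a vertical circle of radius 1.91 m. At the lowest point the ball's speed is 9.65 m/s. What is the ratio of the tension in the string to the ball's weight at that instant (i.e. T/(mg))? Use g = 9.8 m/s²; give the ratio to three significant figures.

At the bottom, T − mg = mv²/r, so T = m(v²/r + g) and T/(mg) = v²/(rg) + 1 = (9.65)²/(1.91 × 9.8) + 1 = 4.975 + 1 = 5.975.

5.98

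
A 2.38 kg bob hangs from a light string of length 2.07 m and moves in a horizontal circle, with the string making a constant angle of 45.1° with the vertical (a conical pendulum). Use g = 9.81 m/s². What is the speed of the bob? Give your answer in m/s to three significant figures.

The radius of the circle is r = L sinθ = 2.07 × sin 45.1° = 1.466 m.
Horizontally T sinθ = mv²/r and vertically T cosθ = mg, so tanθ = v²/(rg).
v = √(r g tanθ) = √(1.466 × 9.81 × 1.003) = √14.43 = 3.799 m/s.

3.80 m/s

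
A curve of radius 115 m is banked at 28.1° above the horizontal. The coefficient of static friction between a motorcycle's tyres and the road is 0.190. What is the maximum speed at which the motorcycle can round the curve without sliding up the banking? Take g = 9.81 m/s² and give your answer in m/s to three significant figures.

At the maximum speed, friction acts down the slope at its limiting value f = μN. Radially (horizontal, toward centre): N sinθ + μN cosθ = mv²/r. Vertically: N cosθ − μN sinθ = mg.
Dividing: v² = r g (sinθ + μcosθ)/(cosθ − μsinθ).
sinθ + μcosθ = 0.4710 + 0.190×0.8821 = 0.6386; cosθ − μsinθ = 0.8821 − 0.190×0.4710 = 0.7926.
v² = 115 × 9.81 × 0.6386/0.7926 = 908.9 m²/s², so v = 30.15 m/s.

30.1 m/s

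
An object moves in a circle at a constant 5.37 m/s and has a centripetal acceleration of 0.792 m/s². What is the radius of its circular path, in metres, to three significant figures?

36.4 m

a_c = v²/r ⇒ r = v²/a_c = (5.37)²/0.792 = 28.84/0.792 = 36.41 m.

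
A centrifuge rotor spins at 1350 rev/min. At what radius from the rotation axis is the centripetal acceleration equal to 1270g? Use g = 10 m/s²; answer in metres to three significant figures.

ω = 1350 rev/min × 2π/60 = 141.4 rad/s.
a_c = ω²r = 1270g ⇒ r = 1270 × 10.0 / (141.4)² = 12700/19990 = 0.6354 m.

0.635 m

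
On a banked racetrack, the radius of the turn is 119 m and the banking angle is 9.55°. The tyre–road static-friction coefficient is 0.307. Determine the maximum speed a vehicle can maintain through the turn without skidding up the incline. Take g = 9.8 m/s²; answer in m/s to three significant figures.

24.2 m/s

At the maximum speed, friction acts down the slope at its limiting value f = μN. Radially (horizontal, toward centre): N sinθ + μN cosθ = mv²/r. Vertically: N cosθ − μN sinθ = mg.
Dividing: v² = r g (sinθ + μcosθ)/(cosθ − μsinθ).
sinθ + μcosθ = 0.1659 + 0.307×0.9861 = 0.4687; cosθ − μsinθ = 0.9861 − 0.307×0.1659 = 0.9352.
v² = 119 × 9.8 × 0.4687/0.9352 = 584.4 m²/s², so v = 24.17 m/s.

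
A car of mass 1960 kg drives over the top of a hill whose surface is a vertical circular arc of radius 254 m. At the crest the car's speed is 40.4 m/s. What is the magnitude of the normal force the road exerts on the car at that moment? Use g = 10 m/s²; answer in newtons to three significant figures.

At the crest the centripetal acceleration points downward (toward the centre of the arc), so mg − N = mv²/r.
N = m(g − v²/r) = 1960 × (10.0 − (40.4)²/254) = 1960 × (10.0 − 6.426) = 1960 × 3.574 = 7005 N.

7010 N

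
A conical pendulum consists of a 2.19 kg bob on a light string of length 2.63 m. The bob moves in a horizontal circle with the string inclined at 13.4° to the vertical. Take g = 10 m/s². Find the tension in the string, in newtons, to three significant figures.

22.5 N

Vertically the bob has no acceleration, so T cosθ = mg.
T = mg/cosθ = 2.19 × 10.0 / cos 13.4° = 21.90/0.9728 = 22.51 N.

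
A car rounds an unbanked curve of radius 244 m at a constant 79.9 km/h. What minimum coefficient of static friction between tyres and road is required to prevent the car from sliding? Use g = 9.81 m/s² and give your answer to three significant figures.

v = 79.9/3.6 = 22.19 m/s.
Friction provides the centripetal force: μ_s m g = m v²/r, so μ_s = v²/(g r) = (22.19)²/(9.81 × 244) = 492.6/2394 = 0.2058.

0.206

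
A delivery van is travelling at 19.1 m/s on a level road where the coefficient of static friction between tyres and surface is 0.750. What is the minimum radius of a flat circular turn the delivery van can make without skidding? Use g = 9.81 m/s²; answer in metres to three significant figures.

49.6 m

At the limit, μ_s m g = m v²/r, so r_min = v²/(μ_s g) = (19.1)²/(0.750 × 9.81) = 364.8/7.358 = 49.58 m.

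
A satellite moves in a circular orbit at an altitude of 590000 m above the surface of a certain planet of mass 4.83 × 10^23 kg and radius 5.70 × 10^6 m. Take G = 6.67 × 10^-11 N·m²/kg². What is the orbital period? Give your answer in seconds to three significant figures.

17500 s

r = R + h = 5.70 × 10^6 + 590000 = 6.290 × 10^6 m. Gravity provides the centripetal force: G M m / r² = m v² / r ⇒ v = √(GM/r) = 2263 m/s.
T = 2πr/v = 2π × 6.290 × 10^6 / 2263 = 17460 s.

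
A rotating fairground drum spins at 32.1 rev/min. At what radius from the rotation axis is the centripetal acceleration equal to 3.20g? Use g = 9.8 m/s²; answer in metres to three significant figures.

2.78 m

ω = 32.1 rev/min × 2π/60 = 3.362 rad/s.
a_c = ω²r = 3.20g ⇒ r = 3.20 × 9.8 / (3.362)² = 31.36/11.30 = 2.775 m.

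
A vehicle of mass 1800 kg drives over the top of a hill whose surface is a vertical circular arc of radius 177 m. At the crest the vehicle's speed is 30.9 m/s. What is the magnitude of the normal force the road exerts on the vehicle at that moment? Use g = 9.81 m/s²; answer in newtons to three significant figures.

At the crest the centripetal acceleration points downward (toward the centre of the arc), so mg − N = mv²/r.
N = m(g − v²/r) = 1800 × (9.81 − (30.9)²/177) = 1800 × (9.81 − 5.394) = 1800 × 4.416 = 7948 N.

7950 N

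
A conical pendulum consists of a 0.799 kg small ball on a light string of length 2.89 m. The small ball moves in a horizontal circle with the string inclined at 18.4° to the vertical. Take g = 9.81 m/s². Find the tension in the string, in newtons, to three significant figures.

Vertically the bob has no acceleration, so T cosθ = mg.
T = mg/cosθ = 0.799 × 9.81 / cos 18.4° = 7.838/0.9489 = 8.260 N.

8.26 N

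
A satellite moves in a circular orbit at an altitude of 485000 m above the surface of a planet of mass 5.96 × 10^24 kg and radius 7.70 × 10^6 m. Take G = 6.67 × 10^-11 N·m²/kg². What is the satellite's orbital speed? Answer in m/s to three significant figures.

6970 m/s

Orbital radius r = R + h = 7.70 × 10^6 + 485000 = 8.185 × 10^6 m.
Gravity supplies the centripetal force: G M m / r² = m v² / r, so v = √(GM/r).
v = √(6.67 × 10^-11 × 5.96 × 10^24 / 8.185 × 10^6) = √(4.857 × 10^7) = 6969 m/s.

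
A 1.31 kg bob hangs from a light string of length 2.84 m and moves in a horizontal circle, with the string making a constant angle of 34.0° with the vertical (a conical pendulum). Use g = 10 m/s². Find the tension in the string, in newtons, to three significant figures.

15.8 N

Vertically the bob has no acceleration, so T cosθ = mg.
T = mg/cosθ = 1.31 × 10.0 / cos 34.0° = 13.10/0.8290 = 15.80 N.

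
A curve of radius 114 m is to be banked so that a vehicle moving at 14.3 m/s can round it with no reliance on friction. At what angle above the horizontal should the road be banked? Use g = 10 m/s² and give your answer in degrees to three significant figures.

10.2°

For a frictionless banked turn: horizontally N sinθ = mv²/r and vertically N cosθ = mg.
Dividing: tanθ = v²/(r g) = (14.3)²/(114 × 10.0) = 204.5/1140 = 0.1794.
θ = arctan(0.1794) = 10.17°.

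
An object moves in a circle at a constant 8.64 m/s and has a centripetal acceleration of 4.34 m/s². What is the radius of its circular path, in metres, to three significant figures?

17.2 m

a_c = v²/r ⇒ r = v²/a_c = (8.64)²/4.34 = 74.65/4.34 = 17.20 m.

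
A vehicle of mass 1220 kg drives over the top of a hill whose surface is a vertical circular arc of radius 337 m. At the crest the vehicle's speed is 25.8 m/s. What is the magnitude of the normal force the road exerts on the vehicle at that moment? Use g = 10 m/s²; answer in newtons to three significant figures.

9790 N

At the crest the centripetal acceleration points downward (toward the centre of the arc), so mg − N = mv²/r.
N = m(g − v²/r) = 1220 × (10.0 − (25.8)²/337) = 1220 × (10.0 − 1.975) = 1220 × 8.025 = 9790 N.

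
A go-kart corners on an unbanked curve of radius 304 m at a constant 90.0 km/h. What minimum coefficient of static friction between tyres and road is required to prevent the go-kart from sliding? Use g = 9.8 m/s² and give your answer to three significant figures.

0.210

v = 90.0/3.6 = 25.00 m/s.
Friction provides the centripetal force: μ_s m g = m v²/r, so μ_s = v²/(g r) = (25.00)²/(9.8 × 304) = 625.0/2979 = 0.2098.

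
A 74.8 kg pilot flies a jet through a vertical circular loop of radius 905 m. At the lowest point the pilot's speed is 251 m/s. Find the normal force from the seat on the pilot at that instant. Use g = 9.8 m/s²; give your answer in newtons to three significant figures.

At the lowest point, N points up (toward the centre) and the weight mg points down (away from the centre), so the net inward force is N − mg = mv²/r.
N = m(v²/r + g) = 74.8 × ((251)²/905 + 9.8) = 74.8 × (69.61 + 9.8) = 74.8 × 79.41 = 5940 N.

5940 N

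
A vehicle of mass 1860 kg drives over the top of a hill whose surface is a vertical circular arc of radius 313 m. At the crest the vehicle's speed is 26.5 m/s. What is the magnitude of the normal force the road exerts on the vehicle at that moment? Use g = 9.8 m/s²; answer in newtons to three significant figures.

At the crest the centripetal acceleration points downward (toward the centre of the arc), so mg − N = mv²/r.
N = m(g − v²/r) = 1860 × (9.8 − (26.5)²/313) = 1860 × (9.8 − 2.244) = 1860 × 7.556 = 14050 N.

14100 N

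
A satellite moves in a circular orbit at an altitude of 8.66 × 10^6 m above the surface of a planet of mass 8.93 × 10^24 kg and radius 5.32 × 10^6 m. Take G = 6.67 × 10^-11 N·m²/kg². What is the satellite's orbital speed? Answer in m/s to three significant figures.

6530 m/s

Orbital radius r = R + h = 5.32 × 10^6 + 8.66 × 10^6 = 1.398 × 10^7 m.
Gravity supplies the centripetal force: G M m / r² = m v² / r, so v = √(GM/r).
v = √(6.67 × 10^-11 × 8.93 × 10^24 / 1.398 × 10^7) = √(4.261 × 10^7) = 6527 m/s.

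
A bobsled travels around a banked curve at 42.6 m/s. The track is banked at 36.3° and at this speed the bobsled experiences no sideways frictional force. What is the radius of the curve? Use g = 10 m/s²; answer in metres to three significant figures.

247 m

Frictionless banking: tanθ = v²/(rg), so r = v²/(g tanθ).
r = (42.6)²/(10.0 × tan 36.3°) = 1815/(10.0 × 0.7346) = 1815/7.346 = 247.0 m.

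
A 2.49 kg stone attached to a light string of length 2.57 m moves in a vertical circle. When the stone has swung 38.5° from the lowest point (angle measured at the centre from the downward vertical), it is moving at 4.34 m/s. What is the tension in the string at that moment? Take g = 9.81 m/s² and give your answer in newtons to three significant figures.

Take the radial direction toward the centre of the circle as positive. The component of the weight along the string toward the centre is −mg cos φ (φ measured from the bottom), so Newton's second law along the string gives T − mg cos φ = m v²/r.
cos 38.5° = 0.7826, so T = m(v²/r + g cos φ) = 2.49 × ((4.34)²/2.57 + 9.81 × 0.7826) = 2.49 × (7.329 + (7.677)) = 2.49 × 15.01 = 37.37 N.

37.4 N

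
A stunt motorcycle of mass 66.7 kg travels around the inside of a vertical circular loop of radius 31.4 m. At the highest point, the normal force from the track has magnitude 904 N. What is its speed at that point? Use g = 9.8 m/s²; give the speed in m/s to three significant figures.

At the top, N + mg = mv²/r, so v = √(r(N/m + g)) = √(31.4 × (904/66.7 + 9.8)) = √(31.4 × 23.35) = √733.3 = 27.08 m/s.

27.1 m/s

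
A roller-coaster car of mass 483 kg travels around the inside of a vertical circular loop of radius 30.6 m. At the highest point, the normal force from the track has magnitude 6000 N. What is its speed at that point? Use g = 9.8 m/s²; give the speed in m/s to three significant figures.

26.1 m/s

At the top, N + mg = mv²/r, so v = √(r(N/m + g)) = √(30.6 × (6000/483 + 9.8)) = √(30.6 × 22.22) = √680.0 = 26.08 m/s.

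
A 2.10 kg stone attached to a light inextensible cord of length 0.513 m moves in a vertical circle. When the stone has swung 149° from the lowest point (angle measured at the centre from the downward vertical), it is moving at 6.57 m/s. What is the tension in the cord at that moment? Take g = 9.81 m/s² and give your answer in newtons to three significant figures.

Take the radial direction toward the centre of the circle as positive. The component of the weight along the string toward the centre is −mg cos φ (φ measured from the bottom), so Newton's second law along the string gives T − mg cos φ = m v²/r.
cos 149° = -0.8572, so T = m(v²/r + g cos φ) = 2.10 × ((6.57)²/0.513 + 9.81 × -0.8572) = 2.10 × (84.14 + (-8.409)) = 2.10 × 75.73 = 159.0 N.

159 N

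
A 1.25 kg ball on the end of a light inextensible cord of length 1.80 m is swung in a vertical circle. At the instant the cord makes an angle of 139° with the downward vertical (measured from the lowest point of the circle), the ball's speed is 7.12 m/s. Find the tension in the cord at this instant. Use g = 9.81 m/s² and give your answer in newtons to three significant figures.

Take the radial direction toward the centre of the circle as positive. The component of the weight along the string toward the centre is −mg cos φ (φ measured from the bottom), so Newton's second law along the string gives T − mg cos φ = m v²/r.
cos 139° = -0.7547, so T = m(v²/r + g cos φ) = 1.25 × ((7.12)²/1.80 + 9.81 × -0.7547) = 1.25 × (28.16 + (-7.404)) = 1.25 × 20.76 = 25.95 N.

25.9 N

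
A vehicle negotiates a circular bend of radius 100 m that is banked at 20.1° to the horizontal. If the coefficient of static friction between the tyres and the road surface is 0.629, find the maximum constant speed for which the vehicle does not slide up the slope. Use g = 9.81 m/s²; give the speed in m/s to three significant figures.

35.6 m/s

At the maximum speed, friction acts down the slope at its limiting value f = μN. Radially (horizontal, toward centre): N sinθ + μN cosθ = mv²/r. Vertically: N cosθ − μN sinθ = mg.
Dividing: v² = r g (sinθ + μcosθ)/(cosθ − μsinθ).
sinθ + μcosθ = 0.3437 + 0.629×0.9391 = 0.9343; cosθ − μsinθ = 0.9391 − 0.629×0.3437 = 0.7229.
v² = 100 × 9.81 × 0.9343/0.7229 = 1268 m²/s², so v = 35.61 m/s.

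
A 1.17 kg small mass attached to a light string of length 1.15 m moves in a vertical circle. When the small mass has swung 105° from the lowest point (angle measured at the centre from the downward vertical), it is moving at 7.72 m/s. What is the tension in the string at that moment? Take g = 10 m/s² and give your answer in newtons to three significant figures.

57.6 N

Take the radial direction toward the centre of the circle as positive. The component of the weight along the string toward the centre is −mg cos φ (φ measured from the bottom), so Newton's second law along the string gives T − mg cos φ = m v²/r.
cos 105° = -0.2588, so T = m(v²/r + g cos φ) = 1.17 × ((7.72)²/1.15 + 10.0 × -0.2588) = 1.17 × (51.82 + (-2.588)) = 1.17 × 49.24 = 57.61 N.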